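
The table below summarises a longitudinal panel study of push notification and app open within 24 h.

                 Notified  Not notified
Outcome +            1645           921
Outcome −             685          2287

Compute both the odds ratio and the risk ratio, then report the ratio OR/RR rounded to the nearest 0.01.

Reading the table with exposure as columns: a = 1645 (Notified, case), b = 685 (Notified, non-case), c = 921 (Not notified, case), d = 2287.
OR = (1645·2287)/(685·921) = 3762115/630885 = 5.96323
Risk in exposed = 1645/2330 = 0.70601; risk in unexposed = 921/3208 = 0.28709; RR = 2.45915
OR/RR = 5.96323 / 2.45915 = 2.42492
The outcome is not rare, so the OR lies further from 1 than the RR.

2.42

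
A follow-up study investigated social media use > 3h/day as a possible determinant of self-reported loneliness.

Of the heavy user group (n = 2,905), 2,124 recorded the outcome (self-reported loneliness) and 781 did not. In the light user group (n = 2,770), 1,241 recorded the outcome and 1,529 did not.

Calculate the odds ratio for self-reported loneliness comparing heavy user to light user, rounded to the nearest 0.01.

From the description: a = 2124, b = 781, c = 1241, d = 1529.
OR = (a·d)/(b·c) = (2124 × 1529) / (781 × 1241) = 3247596 / 969221 = 3.35073
The odds of self-reported loneliness are about 3.35 times as high in the heavy user group.

3.35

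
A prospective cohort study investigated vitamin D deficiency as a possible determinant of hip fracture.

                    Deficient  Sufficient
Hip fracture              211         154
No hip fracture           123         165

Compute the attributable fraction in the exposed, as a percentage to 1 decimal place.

23.6

Reading the table with exposure as columns: a = 211 (Deficient, case), b = 123 (Deficient, non-case), c = 154 (Sufficient, case), d = 165.
Risk in exposed = 211/334 = 0.63174; risk in unexposed = 154/319 = 0.48276.
RR = 0.63174/0.48276 = 1.30860
AR% = (RR − 1)/RR × 100 = (1.30860 − 1)/1.30860 × 100 = 23.5823%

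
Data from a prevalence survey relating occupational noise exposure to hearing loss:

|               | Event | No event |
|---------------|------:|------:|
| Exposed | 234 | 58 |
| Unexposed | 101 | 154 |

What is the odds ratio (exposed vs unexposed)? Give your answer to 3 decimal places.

Cells: a = 234, b = 58, c = 101, d = 154.
OR = (a·d)/(b·c) = (234 × 154) / (58 × 101) = 36036 / 5858 = 6.15159
The odds of hearing loss are about 6.15 times as high in the exposed group.

6.152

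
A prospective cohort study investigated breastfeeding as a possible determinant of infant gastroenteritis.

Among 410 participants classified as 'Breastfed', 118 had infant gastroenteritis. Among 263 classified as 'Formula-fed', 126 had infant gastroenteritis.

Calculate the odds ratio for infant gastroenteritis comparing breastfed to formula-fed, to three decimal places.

0.439

From the description: a = 118, b = 292, c = 126, d = 137.
OR = (a·d)/(b·c) = (118 × 137) / (292 × 126) = 16166 / 36792 = 0.43939
Exposure is associated with lower odds of infant gastroenteritis (OR = 0.44 < 1).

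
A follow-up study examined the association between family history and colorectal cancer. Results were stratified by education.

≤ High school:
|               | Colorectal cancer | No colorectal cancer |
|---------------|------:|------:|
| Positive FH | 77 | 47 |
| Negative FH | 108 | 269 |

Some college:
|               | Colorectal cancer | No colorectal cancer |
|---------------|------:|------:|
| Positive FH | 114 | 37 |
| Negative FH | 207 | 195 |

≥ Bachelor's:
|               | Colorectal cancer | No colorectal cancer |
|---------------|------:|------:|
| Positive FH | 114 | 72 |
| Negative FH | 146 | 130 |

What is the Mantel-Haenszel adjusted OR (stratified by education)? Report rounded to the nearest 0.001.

2.431

OR_MH = Σ(aᵢdᵢ/nᵢ) / Σ(bᵢcᵢ/nᵢ), where nᵢ is the stratum total.
Stratum 1 (≤ High school): n = 501; a·d/n = 77·269/501 = 41.3433; b·c/n = 47·108/501 = 10.1317
Stratum 2 (Some college): n = 553; a·d/n = 114·195/553 = 40.1989; b·c/n = 37·207/553 = 13.8499
Stratum 3 (≥ Bachelor's): n = 462; a·d/n = 114·130/462 = 32.0779; b·c/n = 72·146/462 = 22.7532
OR_MH = (41.3433 + 40.1989 + 32.0779) / (10.1317 + 13.8499 + 22.7532) = 113.6202 / 46.7349 = 2.43116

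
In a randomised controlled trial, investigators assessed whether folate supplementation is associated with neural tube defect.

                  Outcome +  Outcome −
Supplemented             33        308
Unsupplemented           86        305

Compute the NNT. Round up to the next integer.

9

Risk in treated group = 33/341 = 0.09677; risk in control = 86/391 = 0.21995.
Absolute risk reduction = 0.21995 − 0.09677 = 0.12317
NNT = 1 / ARR = 1 / 0.12317 = 8.119 → round up → 9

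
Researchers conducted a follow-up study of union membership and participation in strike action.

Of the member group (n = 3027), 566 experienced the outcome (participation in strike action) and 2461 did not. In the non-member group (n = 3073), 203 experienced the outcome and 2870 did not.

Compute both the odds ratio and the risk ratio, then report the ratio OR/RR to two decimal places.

1.15

From the description: a = 566, b = 2461, c = 203, d = 2870.
OR = (566·2870)/(2461·203) = 1624420/499583 = 3.25155
Risk in exposed = 566/3027 = 0.18698; risk in unexposed = 203/3073 = 0.06606; RR = 2.83055
OR/RR = 3.25155 / 2.83055 = 1.14874
The outcome is not rare, so the OR lies further from 1 than the RR.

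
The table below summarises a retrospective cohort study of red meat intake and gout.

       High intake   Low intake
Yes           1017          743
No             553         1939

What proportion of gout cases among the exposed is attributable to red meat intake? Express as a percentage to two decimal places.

Reading the table with exposure as columns: a = 1017 (High intake, case), b = 553 (High intake, non-case), c = 743 (Low intake, case), d = 1939.
Risk in exposed = 1017/1570 = 0.64777; risk in unexposed = 743/2682 = 0.27703.
RR = 0.64777/0.27703 = 2.33825
AR% = (RR − 1)/RR × 100 = (2.33825 − 1)/2.33825 × 100 = 57.2330%

57.23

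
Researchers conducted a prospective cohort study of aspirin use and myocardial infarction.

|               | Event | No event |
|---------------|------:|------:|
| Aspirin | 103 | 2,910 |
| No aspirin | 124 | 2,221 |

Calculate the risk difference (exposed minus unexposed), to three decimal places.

-0.019

Cells: a = 103, b = 2910, c = 124, d = 2221.
Risk in exposed = 103/3013 = 0.034185; risk in unexposed = 124/2345 = 0.052878.
Risk difference = 0.034185 − 0.052878 = -0.018693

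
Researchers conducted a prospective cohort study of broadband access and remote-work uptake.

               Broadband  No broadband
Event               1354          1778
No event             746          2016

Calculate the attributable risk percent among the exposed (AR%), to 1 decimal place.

Reading the table with exposure as columns: a = 1354 (Broadband, case), b = 746 (Broadband, non-case), c = 1778 (No broadband, case), d = 2016.
Risk in exposed = 1354/2100 = 0.64476; risk in unexposed = 1778/3794 = 0.46863.
RR = 0.64476/0.46863 = 1.37583
AR% = (RR − 1)/RR × 100 = (1.37583 − 1)/1.37583 × 100 = 27.3166%

27.3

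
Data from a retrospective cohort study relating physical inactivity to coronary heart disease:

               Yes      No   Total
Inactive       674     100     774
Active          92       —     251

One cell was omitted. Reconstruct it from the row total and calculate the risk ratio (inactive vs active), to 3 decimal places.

2.376

The missing cell is in the unexposed row: 251 − 92 = 159.
So a = 674, b = 100, c = 92, d = 159.
RR = [a/(a+b)] / [c/(c+d)] = (674/774) / (92/251) = 0.87080/0.36653 = 2.37577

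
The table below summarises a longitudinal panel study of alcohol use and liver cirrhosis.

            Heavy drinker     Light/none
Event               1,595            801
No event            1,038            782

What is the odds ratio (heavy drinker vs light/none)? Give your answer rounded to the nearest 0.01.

Reading the table with exposure as columns: a = 1595 (Heavy drinker, case), b = 1038 (Heavy drinker, non-case), c = 801 (Light/none, case), d = 782.
OR = (a·d)/(b·c) = (1595 × 782) / (1038 × 801) = 1247290 / 831438 = 1.50016
The odds of liver cirrhosis are about 1.50 times as high in the heavy drinker group.

1.50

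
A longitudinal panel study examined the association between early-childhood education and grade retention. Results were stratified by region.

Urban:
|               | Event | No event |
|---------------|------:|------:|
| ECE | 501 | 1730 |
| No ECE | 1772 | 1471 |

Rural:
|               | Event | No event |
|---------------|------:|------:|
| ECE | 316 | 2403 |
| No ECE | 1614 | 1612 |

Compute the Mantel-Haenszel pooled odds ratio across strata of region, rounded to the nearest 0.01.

0.18

OR_MH = Σ(aᵢdᵢ/nᵢ) / Σ(bᵢcᵢ/nᵢ), where nᵢ is the stratum total.
Stratum 1 (Urban): n = 5474; a·d/n = 501·1471/5474 = 134.6312; b·c/n = 1730·1772/5474 = 560.0219
Stratum 2 (Rural): n = 5945; a·d/n = 316·1612/5945 = 85.6841; b·c/n = 2403·1614/5945 = 652.3872
OR_MH = (134.6312 + 85.6841) / (560.0219 + 652.3872) = 220.3153 / 1212.4091 = 0.18172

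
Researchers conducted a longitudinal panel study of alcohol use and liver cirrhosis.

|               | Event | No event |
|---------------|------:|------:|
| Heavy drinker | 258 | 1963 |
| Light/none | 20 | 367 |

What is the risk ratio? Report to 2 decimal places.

Cells: a = 258, b = 1963, c = 20, d = 367.
Risk in exposed = 258/2221 = 0.11616; risk in unexposed = 20/387 = 0.05168.
RR = 0.11616 / 0.05168 = 2.24777
The risk among the exposed is 2.25 times that among the unexposed.

2.25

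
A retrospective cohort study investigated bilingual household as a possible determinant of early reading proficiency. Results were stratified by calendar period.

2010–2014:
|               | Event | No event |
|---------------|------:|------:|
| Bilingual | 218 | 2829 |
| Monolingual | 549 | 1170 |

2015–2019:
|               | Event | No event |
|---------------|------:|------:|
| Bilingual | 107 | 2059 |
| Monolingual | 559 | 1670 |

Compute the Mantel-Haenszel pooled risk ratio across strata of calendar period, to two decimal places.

RR_MH = Σ(aᵢ·n₀ᵢ/nᵢ) / Σ(cᵢ·n₁ᵢ/nᵢ), with n₁ᵢ = aᵢ+bᵢ (exposed), n₀ᵢ = cᵢ+dᵢ (unexposed), nᵢ = n₁ᵢ+n₀ᵢ.
Stratum 1 (2010–2014): n₁ = 3047, n₀ = 1719, n = 4766; a·n₀/n = 218·1719/4766 = 78.6282; c·n₁/n = 549·3047/4766 = 350.9868
Stratum 2 (2015–2019): n₁ = 2166, n₀ = 2229, n = 4395; a·n₀/n = 107·2229/4395 = 54.2669; c·n₁/n = 559·2166/4395 = 275.4935
RR_MH = (78.6282 + 54.2669) / (350.9868 + 275.4935) = 132.8951 / 626.4803 = 0.21213

0.21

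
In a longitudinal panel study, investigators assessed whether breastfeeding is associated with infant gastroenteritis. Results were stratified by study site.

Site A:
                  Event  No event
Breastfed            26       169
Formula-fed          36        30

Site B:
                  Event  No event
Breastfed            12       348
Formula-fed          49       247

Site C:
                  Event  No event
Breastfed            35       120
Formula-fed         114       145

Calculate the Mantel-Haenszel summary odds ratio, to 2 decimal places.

0.24

OR_MH = Σ(aᵢdᵢ/nᵢ) / Σ(bᵢcᵢ/nᵢ), where nᵢ is the stratum total.
Stratum 1 (Site A): n = 261; a·d/n = 26·30/261 = 2.9885; b·c/n = 169·36/261 = 23.3103
Stratum 2 (Site B): n = 656; a·d/n = 12·247/656 = 4.5183; b·c/n = 348·49/656 = 25.9939
Stratum 3 (Site C): n = 414; a·d/n = 35·145/414 = 12.2585; b·c/n = 120·114/414 = 33.0435
OR_MH = (2.9885 + 4.5183 + 12.2585) / (23.3103 + 25.9939 + 33.0435) = 19.7653 / 82.3477 = 0.24002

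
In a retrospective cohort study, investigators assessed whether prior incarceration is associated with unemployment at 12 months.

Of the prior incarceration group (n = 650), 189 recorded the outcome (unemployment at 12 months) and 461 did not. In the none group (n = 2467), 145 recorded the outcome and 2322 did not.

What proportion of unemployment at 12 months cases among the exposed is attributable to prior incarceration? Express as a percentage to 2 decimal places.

From the description: a = 189, b = 461, c = 145, d = 2322.
Risk in exposed = 189/650 = 0.29077; risk in unexposed = 145/2467 = 0.05878.
RR = 0.29077/0.05878 = 4.94709
AR% = (RR − 1)/RR × 100 = (4.94709 − 1)/4.94709 × 100 = 79.7861%

79.79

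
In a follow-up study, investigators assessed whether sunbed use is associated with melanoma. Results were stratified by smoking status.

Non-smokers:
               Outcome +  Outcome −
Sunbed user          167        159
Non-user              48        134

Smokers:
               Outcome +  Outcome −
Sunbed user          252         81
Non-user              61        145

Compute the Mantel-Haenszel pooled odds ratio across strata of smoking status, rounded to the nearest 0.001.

4.623

OR_MH = Σ(aᵢdᵢ/nᵢ) / Σ(bᵢcᵢ/nᵢ), where nᵢ is the stratum total.
Stratum 1 (Non-smokers): n = 508; a·d/n = 167·134/508 = 44.0512; b·c/n = 159·48/508 = 15.0236
Stratum 2 (Smokers): n = 539; a·d/n = 252·145/539 = 67.7922; b·c/n = 81·61/539 = 9.1670
OR_MH = (44.0512 + 67.7922) / (15.0236 + 9.1670) = 111.8434 / 24.1906 = 4.62342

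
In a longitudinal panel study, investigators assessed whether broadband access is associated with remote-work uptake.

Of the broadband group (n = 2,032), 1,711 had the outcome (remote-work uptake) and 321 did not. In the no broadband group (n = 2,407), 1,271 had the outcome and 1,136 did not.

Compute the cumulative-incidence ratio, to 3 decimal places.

From the description: a = 1711, b = 321, c = 1271, d = 1136.
Risk in exposed = 1711/2032 = 0.84203; risk in unexposed = 1271/2407 = 0.52804.
RR = 0.84203 / 0.52804 = 1.59462
The risk among the exposed is 1.59 times that among the unexposed.

1.595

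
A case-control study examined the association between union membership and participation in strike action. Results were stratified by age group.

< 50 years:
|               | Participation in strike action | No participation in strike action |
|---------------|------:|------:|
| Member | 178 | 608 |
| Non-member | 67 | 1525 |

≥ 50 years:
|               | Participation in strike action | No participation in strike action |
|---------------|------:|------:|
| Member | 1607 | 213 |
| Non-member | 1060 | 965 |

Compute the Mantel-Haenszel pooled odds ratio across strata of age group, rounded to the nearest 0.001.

6.822

OR_MH = Σ(aᵢdᵢ/nᵢ) / Σ(bᵢcᵢ/nᵢ), where nᵢ is the stratum total.
Stratum 1 (< 50 years): n = 2378; a·d/n = 178·1525/2378 = 114.1505; b·c/n = 608·67/2378 = 17.1304
Stratum 2 (≥ 50 years): n = 3845; a·d/n = 1607·965/3845 = 403.3173; b·c/n = 213·1060/3845 = 58.7204
OR_MH = (114.1505 + 403.3173) / (17.1304 + 58.7204) = 517.4678 / 75.8508 = 6.82218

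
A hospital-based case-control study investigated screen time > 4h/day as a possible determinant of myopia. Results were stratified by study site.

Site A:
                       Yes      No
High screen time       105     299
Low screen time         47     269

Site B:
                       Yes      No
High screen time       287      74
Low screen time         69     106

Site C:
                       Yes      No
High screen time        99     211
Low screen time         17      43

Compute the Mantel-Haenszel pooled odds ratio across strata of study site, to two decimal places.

2.77

OR_MH = Σ(aᵢdᵢ/nᵢ) / Σ(bᵢcᵢ/nᵢ), where nᵢ is the stratum total.
Stratum 1 (Site A): n = 720; a·d/n = 105·269/720 = 39.2292; b·c/n = 299·47/720 = 19.5181
Stratum 2 (Site B): n = 536; a·d/n = 287·106/536 = 56.7575; b·c/n = 74·69/536 = 9.5261
Stratum 3 (Site C): n = 370; a·d/n = 99·43/370 = 11.5054; b·c/n = 211·17/370 = 9.6946
OR_MH = (39.2292 + 56.7575 + 11.5054) / (19.5181 + 9.5261 + 9.6946) = 107.4920 / 38.7388 = 2.77479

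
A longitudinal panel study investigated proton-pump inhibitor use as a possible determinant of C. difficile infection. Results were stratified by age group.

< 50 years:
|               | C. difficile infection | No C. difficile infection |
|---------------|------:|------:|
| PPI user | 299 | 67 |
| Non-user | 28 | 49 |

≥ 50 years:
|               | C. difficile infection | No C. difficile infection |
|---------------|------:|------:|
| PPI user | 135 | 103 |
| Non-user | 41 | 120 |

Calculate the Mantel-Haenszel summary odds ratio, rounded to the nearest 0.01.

4.97

OR_MH = Σ(aᵢdᵢ/nᵢ) / Σ(bᵢcᵢ/nᵢ), where nᵢ is the stratum total.
Stratum 1 (< 50 years): n = 443; a·d/n = 299·49/443 = 33.0722; b·c/n = 67·28/443 = 4.2348
Stratum 2 (≥ 50 years): n = 399; a·d/n = 135·120/399 = 40.6015; b·c/n = 103·41/399 = 10.5840
OR_MH = (33.0722 + 40.6015) / (4.2348 + 10.5840) = 73.6737 / 14.8187 = 4.97167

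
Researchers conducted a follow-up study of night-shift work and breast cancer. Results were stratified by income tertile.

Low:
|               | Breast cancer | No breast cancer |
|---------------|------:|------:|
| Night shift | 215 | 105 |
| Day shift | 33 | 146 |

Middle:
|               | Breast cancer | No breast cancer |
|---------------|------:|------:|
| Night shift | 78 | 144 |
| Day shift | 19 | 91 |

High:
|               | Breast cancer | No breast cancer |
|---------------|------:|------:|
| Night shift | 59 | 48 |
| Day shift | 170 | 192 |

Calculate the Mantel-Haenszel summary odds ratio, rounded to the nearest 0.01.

OR_MH = Σ(aᵢdᵢ/nᵢ) / Σ(bᵢcᵢ/nᵢ), where nᵢ is the stratum total.
Stratum 1 (Low): n = 499; a·d/n = 215·146/499 = 62.9058; b·c/n = 105·33/499 = 6.9439
Stratum 2 (Middle): n = 332; a·d/n = 78·91/332 = 21.3795; b·c/n = 144·19/332 = 8.2410
Stratum 3 (High): n = 469; a·d/n = 59·192/469 = 24.1535; b·c/n = 48·170/469 = 17.3987
OR_MH = (62.9058 + 21.3795 + 24.1535) / (6.9439 + 8.2410 + 17.3987) = 108.4388 / 32.5836 = 3.32802

3.33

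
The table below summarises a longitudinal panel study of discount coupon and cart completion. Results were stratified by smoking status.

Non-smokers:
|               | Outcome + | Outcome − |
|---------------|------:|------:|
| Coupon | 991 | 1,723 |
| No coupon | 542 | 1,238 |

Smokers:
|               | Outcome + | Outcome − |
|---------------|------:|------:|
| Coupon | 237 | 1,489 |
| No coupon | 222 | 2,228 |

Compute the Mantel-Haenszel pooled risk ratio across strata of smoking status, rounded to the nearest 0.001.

RR_MH = Σ(aᵢ·n₀ᵢ/nᵢ) / Σ(cᵢ·n₁ᵢ/nᵢ), with n₁ᵢ = aᵢ+bᵢ (exposed), n₀ᵢ = cᵢ+dᵢ (unexposed), nᵢ = n₁ᵢ+n₀ᵢ.
Stratum 1 (Non-smokers): n₁ = 2714, n₀ = 1780, n = 4494; a·n₀/n = 991·1780/4494 = 392.5189; c·n₁/n = 542·2714/4494 = 327.3227
Stratum 2 (Smokers): n₁ = 1726, n₀ = 2450, n = 4176; a·n₀/n = 237·2450/4176 = 139.0445; c·n₁/n = 222·1726/4176 = 91.7557
RR_MH = (392.5189 + 139.0445) / (327.3227 + 91.7557) = 531.5635 / 419.0784 = 1.26841

1.268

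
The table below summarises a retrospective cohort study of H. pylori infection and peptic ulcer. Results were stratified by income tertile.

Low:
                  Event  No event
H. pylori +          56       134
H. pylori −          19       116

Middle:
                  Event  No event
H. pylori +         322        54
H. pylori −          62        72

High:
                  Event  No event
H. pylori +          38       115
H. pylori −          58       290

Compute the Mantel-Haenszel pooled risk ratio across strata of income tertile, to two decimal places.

1.80

RR_MH = Σ(aᵢ·n₀ᵢ/nᵢ) / Σ(cᵢ·n₁ᵢ/nᵢ), with n₁ᵢ = aᵢ+bᵢ (exposed), n₀ᵢ = cᵢ+dᵢ (unexposed), nᵢ = n₁ᵢ+n₀ᵢ.
Stratum 1 (Low): n₁ = 190, n₀ = 135, n = 325; a·n₀/n = 56·135/325 = 23.2615; c·n₁/n = 19·190/325 = 11.1077
Stratum 2 (Middle): n₁ = 376, n₀ = 134, n = 510; a·n₀/n = 322·134/510 = 84.6039; c·n₁/n = 62·376/510 = 45.7098
Stratum 3 (High): n₁ = 153, n₀ = 348, n = 501; a·n₀/n = 38·348/501 = 26.3952; c·n₁/n = 58·153/501 = 17.7126
RR_MH = (23.2615 + 84.6039 + 26.3952) / (11.1077 + 45.7098 + 17.7126) = 134.2607 / 74.5301 = 1.80143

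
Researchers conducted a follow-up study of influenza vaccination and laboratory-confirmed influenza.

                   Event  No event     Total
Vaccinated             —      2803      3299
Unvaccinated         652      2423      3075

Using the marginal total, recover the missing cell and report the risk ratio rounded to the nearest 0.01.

0.71

The missing cell is in the exposed row: 3299 − 2803 = 496.
So a = 496, b = 2803, c = 652, d = 2423.
RR = [a/(a+b)] / [c/(c+d)] = (496/3299) / (652/3075) = 0.15035/0.21203 = 0.70908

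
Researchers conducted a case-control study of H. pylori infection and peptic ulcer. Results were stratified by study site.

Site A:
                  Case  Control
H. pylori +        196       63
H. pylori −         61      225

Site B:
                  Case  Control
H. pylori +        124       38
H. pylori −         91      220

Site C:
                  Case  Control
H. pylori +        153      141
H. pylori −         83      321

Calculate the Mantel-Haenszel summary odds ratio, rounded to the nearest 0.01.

OR_MH = Σ(aᵢdᵢ/nᵢ) / Σ(bᵢcᵢ/nᵢ), where nᵢ is the stratum total.
Stratum 1 (Site A): n = 545; a·d/n = 196·225/545 = 80.9174; b·c/n = 63·61/545 = 7.0514
Stratum 2 (Site B): n = 473; a·d/n = 124·220/473 = 57.6744; b·c/n = 38·91/473 = 7.3108
Stratum 3 (Site C): n = 698; a·d/n = 153·321/698 = 70.3625; b·c/n = 141·83/698 = 16.7665
OR_MH = (80.9174 + 57.6744 + 70.3625) / (7.0514 + 7.3108 + 16.7665) = 208.9543 / 31.1286 = 6.71261

6.71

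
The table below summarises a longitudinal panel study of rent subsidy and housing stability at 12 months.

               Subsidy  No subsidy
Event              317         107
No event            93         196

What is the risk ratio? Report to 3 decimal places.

Reading the table with exposure as columns: a = 317 (Subsidy, case), b = 93 (Subsidy, non-case), c = 107 (No subsidy, case), d = 196.
Risk in exposed = 317/410 = 0.77317; risk in unexposed = 107/303 = 0.35314.
RR = 0.77317 / 0.35314 = 2.18945
The risk among the exposed is 2.19 times that among the unexposed.

2.189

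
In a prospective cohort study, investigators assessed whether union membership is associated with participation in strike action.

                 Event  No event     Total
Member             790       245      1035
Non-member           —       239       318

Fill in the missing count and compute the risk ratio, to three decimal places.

The missing cell is in the unexposed row: 318 − 239 = 79.
So a = 790, b = 245, c = 79, d = 239.
RR = [a/(a+b)] / [c/(c+d)] = (790/1035) / (79/318) = 0.76329/0.24843 = 3.07246

3.072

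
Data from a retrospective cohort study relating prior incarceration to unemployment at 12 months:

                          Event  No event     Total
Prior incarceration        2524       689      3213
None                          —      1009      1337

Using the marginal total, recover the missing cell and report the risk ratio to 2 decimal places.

The missing cell is in the unexposed row: 1337 − 1009 = 328.
So a = 2524, b = 689, c = 328, d = 1009.
RR = [a/(a+b)] / [c/(c+d)] = (2524/3213) / (328/1337) = 0.78556/0.24533 = 3.20211

3.20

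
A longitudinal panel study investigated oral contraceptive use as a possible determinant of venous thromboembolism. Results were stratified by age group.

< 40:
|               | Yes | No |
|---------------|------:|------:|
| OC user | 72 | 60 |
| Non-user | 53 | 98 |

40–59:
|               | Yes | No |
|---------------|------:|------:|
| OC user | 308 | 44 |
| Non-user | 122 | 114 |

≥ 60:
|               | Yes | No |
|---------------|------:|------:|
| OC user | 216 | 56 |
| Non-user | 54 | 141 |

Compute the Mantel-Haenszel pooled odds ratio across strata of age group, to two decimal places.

5.58

OR_MH = Σ(aᵢdᵢ/nᵢ) / Σ(bᵢcᵢ/nᵢ), where nᵢ is the stratum total.
Stratum 1 (< 40): n = 283; a·d/n = 72·98/283 = 24.9329; b·c/n = 60·53/283 = 11.2367
Stratum 2 (40–59): n = 588; a·d/n = 308·114/588 = 59.7143; b·c/n = 44·122/588 = 9.1293
Stratum 3 (≥ 60): n = 467; a·d/n = 216·141/467 = 65.2163; b·c/n = 56·54/467 = 6.4754
OR_MH = (24.9329 + 59.7143 + 65.2163) / (11.2367 + 9.1293 + 6.4754) = 149.8634 / 26.8414 = 5.58330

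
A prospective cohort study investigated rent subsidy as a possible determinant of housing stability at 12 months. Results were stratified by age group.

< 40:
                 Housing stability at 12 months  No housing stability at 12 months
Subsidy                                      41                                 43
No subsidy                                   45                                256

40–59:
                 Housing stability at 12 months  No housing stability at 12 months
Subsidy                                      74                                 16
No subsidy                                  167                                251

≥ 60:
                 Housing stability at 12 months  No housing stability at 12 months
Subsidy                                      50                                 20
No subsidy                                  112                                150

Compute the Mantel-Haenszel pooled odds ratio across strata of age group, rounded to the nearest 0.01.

OR_MH = Σ(aᵢdᵢ/nᵢ) / Σ(bᵢcᵢ/nᵢ), where nᵢ is the stratum total.
Stratum 1 (< 40): n = 385; a·d/n = 41·256/385 = 27.2623; b·c/n = 43·45/385 = 5.0260
Stratum 2 (40–59): n = 508; a·d/n = 74·251/508 = 36.5630; b·c/n = 16·167/508 = 5.2598
Stratum 3 (≥ 60): n = 332; a·d/n = 50·150/332 = 22.5904; b·c/n = 20·112/332 = 6.7470
OR_MH = (27.2623 + 36.5630 + 22.5904) / (5.0260 + 5.2598 + 6.7470) = 86.4157 / 17.0328 = 5.07349

5.07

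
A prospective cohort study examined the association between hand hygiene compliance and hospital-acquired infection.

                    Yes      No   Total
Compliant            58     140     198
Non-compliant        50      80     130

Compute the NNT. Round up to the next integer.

11

Risk in treated group = 58/198 = 0.29293; risk in control = 50/130 = 0.38462.
Absolute risk reduction = 0.38462 − 0.29293 = 0.09169
NNT = 1 / ARR = 1 / 0.09169 = 10.907 → round up → 11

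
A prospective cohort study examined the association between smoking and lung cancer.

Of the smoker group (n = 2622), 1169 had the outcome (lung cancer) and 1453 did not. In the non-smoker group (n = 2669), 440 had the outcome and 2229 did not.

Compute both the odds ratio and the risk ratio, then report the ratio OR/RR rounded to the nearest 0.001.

1.507

From the description: a = 1169, b = 1453, c = 440, d = 2229.
OR = (1169·2229)/(1453·440) = 2605701/639320 = 4.07574
Risk in exposed = 1169/2622 = 0.44584; risk in unexposed = 440/2669 = 0.16486; RR = 2.70444
OR/RR = 4.07574 / 2.70444 = 1.50705
The outcome is not rare, so the OR lies further from 1 than the RR.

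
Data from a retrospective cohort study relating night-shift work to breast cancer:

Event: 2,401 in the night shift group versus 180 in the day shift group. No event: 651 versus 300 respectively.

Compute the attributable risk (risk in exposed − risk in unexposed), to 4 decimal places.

From the description: a = 2401, b = 651, c = 180, d = 300.
Risk in exposed = 2401/3052 = 0.786697; risk in unexposed = 180/480 = 0.375000.
Risk difference = 0.786697 − 0.375000 = 0.411697

0.4117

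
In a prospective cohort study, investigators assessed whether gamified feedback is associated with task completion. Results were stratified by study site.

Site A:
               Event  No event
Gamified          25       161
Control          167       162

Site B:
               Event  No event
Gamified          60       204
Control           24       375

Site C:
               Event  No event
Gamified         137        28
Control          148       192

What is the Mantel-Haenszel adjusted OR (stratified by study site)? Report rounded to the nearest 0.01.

OR_MH = Σ(aᵢdᵢ/nᵢ) / Σ(bᵢcᵢ/nᵢ), where nᵢ is the stratum total.
Stratum 1 (Site A): n = 515; a·d/n = 25·162/515 = 7.8641; b·c/n = 161·167/515 = 52.2078
Stratum 2 (Site B): n = 663; a·d/n = 60·375/663 = 33.9367; b·c/n = 204·24/663 = 7.3846
Stratum 3 (Site C): n = 505; a·d/n = 137·192/505 = 52.0871; b·c/n = 28·148/505 = 8.2059
OR_MH = (7.8641 + 33.9367 + 52.0871) / (52.2078 + 7.3846 + 8.2059) = 93.8879 / 67.7983 = 1.38481

1.38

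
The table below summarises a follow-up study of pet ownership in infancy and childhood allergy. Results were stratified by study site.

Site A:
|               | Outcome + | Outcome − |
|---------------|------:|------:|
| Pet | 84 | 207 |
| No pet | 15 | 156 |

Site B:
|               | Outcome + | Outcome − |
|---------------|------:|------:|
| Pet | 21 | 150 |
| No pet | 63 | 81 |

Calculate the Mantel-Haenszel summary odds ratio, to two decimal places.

0.92

OR_MH = Σ(aᵢdᵢ/nᵢ) / Σ(bᵢcᵢ/nᵢ), where nᵢ is the stratum total.
Stratum 1 (Site A): n = 462; a·d/n = 84·156/462 = 28.3636; b·c/n = 207·15/462 = 6.7208
Stratum 2 (Site B): n = 315; a·d/n = 21·81/315 = 5.4000; b·c/n = 150·63/315 = 30.0000
OR_MH = (28.3636 + 5.4000) / (6.7208 + 30.0000) = 33.7636 / 36.7208 = 0.91947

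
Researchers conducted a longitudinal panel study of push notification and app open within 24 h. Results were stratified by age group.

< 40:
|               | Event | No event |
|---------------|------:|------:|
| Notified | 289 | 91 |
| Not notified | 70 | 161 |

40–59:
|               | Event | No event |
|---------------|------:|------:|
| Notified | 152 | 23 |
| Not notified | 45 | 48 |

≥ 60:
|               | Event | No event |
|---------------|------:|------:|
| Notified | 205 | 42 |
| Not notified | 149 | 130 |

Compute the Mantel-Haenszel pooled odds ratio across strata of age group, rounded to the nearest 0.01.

OR_MH = Σ(aᵢdᵢ/nᵢ) / Σ(bᵢcᵢ/nᵢ), where nᵢ is the stratum total.
Stratum 1 (< 40): n = 611; a·d/n = 289·161/611 = 76.1522; b·c/n = 91·70/611 = 10.4255
Stratum 2 (40–59): n = 268; a·d/n = 152·48/268 = 27.2239; b·c/n = 23·45/268 = 3.8619
Stratum 3 (≥ 60): n = 526; a·d/n = 205·130/526 = 50.6654; b·c/n = 42·149/526 = 11.8973
OR_MH = (76.1522 + 27.2239 + 50.6654) / (10.4255 + 3.8619 + 11.8973) = 154.0415 / 26.1848 = 5.88286

5.88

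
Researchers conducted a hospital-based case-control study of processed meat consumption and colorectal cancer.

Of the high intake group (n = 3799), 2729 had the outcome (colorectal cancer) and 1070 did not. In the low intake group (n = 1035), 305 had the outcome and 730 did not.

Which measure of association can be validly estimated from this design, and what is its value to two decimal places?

6.10

From the description: a = 2729, b = 1070, c = 305, d = 730.
This is a hospital-based case-control study: participants were sampled on outcome status, so risks in the source population cannot be estimated directly — relative risk is not valid here. The odds ratio is the appropriate measure.
OR = (a·d)/(b·c) = (2729 × 730) / (1070 × 305) = 1992170 / 326350 = 6.10440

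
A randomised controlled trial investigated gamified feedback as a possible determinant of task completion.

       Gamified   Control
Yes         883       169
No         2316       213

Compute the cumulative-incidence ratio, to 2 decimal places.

Reading the table with exposure as columns: a = 883 (Gamified, case), b = 2316 (Gamified, non-case), c = 169 (Control, case), d = 213.
Risk in exposed = 883/3199 = 0.27602; risk in unexposed = 169/382 = 0.44241.
RR = 0.27602 / 0.44241 = 0.62391
The risk is 38% lower among the exposed than among the unexposed.

0.62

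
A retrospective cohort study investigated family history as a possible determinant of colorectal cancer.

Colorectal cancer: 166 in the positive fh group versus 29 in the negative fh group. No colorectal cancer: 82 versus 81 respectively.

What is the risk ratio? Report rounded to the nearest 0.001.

From the description: a = 166, b = 82, c = 29, d = 81.
Risk in exposed = 166/248 = 0.66935; risk in unexposed = 29/110 = 0.26364.
RR = 0.66935 / 0.26364 = 2.53893
The risk among the exposed is 2.54 times that among the unexposed.

2.539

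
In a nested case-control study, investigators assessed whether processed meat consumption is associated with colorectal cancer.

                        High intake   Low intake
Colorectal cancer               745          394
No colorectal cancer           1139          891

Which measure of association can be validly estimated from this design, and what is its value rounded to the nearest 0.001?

Reading the table with exposure as columns: a = 745 (High intake, case), b = 1139 (High intake, non-case), c = 394 (Low intake, case), d = 891.
This is a nested case-control study: participants were sampled on outcome status, so risks in the source population cannot be estimated directly — relative risk is not valid here. The odds ratio is the appropriate measure.
OR = (a·d)/(b·c) = (745 × 891) / (1139 × 394) = 663795 / 448766 = 1.47916

1.479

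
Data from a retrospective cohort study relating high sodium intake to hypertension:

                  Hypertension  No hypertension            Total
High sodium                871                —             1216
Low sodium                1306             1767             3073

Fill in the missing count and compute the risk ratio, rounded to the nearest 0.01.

1.69

The missing cell is in the exposed row: 1216 − 871 = 345.
So a = 871, b = 345, c = 1306, d = 1767.
RR = [a/(a+b)] / [c/(c+d)] = (871/1216) / (1306/3073) = 0.71628/0.42499 = 1.68540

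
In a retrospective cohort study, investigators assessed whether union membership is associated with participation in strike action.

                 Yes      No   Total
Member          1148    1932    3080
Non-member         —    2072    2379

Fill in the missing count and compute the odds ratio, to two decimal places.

4.01

The missing cell is in the unexposed row: 2379 − 2072 = 307.
So a = 1148, b = 1932, c = 307, d = 2072.
OR = (a·d)/(b·c) = (1148 × 2072) / (1932 × 307) = 2378656 / 593124 = 4.01039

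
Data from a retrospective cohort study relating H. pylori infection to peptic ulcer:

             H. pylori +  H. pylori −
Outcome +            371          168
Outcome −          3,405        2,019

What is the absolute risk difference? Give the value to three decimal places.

Reading the table with exposure as columns: a = 371 (H. pylori +, case), b = 3405 (H. pylori +, non-case), c = 168 (H. pylori −, case), d = 2019.
Risk in exposed = 371/3776 = 0.098252; risk in unexposed = 168/2187 = 0.076818.
Risk difference = 0.098252 − 0.076818 = 0.021435

0.021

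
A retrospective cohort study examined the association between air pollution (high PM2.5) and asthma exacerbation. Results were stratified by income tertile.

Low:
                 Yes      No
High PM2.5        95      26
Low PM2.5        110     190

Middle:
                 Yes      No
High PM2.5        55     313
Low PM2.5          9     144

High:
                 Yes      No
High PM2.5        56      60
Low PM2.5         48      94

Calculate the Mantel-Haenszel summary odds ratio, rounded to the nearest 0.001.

3.359

OR_MH = Σ(aᵢdᵢ/nᵢ) / Σ(bᵢcᵢ/nᵢ), where nᵢ is the stratum total.
Stratum 1 (Low): n = 421; a·d/n = 95·190/421 = 42.8741; b·c/n = 26·110/421 = 6.7933
Stratum 2 (Middle): n = 521; a·d/n = 55·144/521 = 15.2015; b·c/n = 313·9/521 = 5.4069
Stratum 3 (High): n = 258; a·d/n = 56·94/258 = 20.4031; b·c/n = 60·48/258 = 11.1628
OR_MH = (42.8741 + 15.2015 + 20.4031) / (6.7933 + 5.4069 + 11.1628) = 78.4787 / 23.3630 = 3.35910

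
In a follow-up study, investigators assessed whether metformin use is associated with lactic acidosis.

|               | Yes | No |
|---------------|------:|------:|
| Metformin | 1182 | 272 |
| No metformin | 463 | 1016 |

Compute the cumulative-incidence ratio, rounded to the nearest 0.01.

Cells: a = 1182, b = 272, c = 463, d = 1016.
Risk in exposed = 1182/1454 = 0.81293; risk in unexposed = 463/1479 = 0.31305.
RR = 0.81293 / 0.31305 = 2.59681
The risk among the exposed is 2.60 times that among the unexposed.

2.60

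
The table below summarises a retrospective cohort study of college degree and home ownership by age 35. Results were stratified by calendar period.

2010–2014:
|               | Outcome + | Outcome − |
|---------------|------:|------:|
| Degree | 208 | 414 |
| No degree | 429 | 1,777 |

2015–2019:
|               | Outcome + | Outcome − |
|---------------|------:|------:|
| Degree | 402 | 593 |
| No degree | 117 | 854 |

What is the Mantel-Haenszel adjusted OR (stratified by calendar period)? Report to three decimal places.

3.113

OR_MH = Σ(aᵢdᵢ/nᵢ) / Σ(bᵢcᵢ/nᵢ), where nᵢ is the stratum total.
Stratum 1 (2010–2014): n = 2828; a·d/n = 208·1777/2828 = 130.6987; b·c/n = 414·429/2828 = 62.8027
Stratum 2 (2015–2019): n = 1966; a·d/n = 402·854/1966 = 174.6226; b·c/n = 593·117/1966 = 35.2904
OR_MH = (130.6987 + 174.6226) / (62.8027 + 35.2904) = 305.3213 / 98.0931 = 3.11257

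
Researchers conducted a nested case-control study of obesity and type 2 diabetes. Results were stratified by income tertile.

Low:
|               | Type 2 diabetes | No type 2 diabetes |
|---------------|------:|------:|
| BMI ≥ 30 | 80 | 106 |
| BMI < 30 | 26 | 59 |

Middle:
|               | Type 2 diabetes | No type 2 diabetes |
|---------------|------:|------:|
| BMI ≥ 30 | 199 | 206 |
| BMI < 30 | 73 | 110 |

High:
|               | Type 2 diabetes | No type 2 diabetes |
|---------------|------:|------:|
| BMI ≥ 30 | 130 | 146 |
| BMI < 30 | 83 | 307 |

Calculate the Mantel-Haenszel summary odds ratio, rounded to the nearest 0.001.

OR_MH = Σ(aᵢdᵢ/nᵢ) / Σ(bᵢcᵢ/nᵢ), where nᵢ is the stratum total.
Stratum 1 (Low): n = 271; a·d/n = 80·59/271 = 17.4170; b·c/n = 106·26/271 = 10.1697
Stratum 2 (Middle): n = 588; a·d/n = 199·110/588 = 37.2279; b·c/n = 206·73/588 = 25.5748
Stratum 3 (High): n = 666; a·d/n = 130·307/666 = 59.9249; b·c/n = 146·83/666 = 18.1952
OR_MH = (17.4170 + 37.2279 + 59.9249) / (10.1697 + 25.5748 + 18.1952) = 114.5698 / 53.9398 = 2.12403

2.124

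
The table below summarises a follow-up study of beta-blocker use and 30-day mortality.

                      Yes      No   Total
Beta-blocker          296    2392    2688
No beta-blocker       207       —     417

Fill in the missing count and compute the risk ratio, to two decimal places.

The missing cell is in the unexposed row: 417 − 207 = 210.
So a = 296, b = 2392, c = 207, d = 210.
RR = [a/(a+b)] / [c/(c+d)] = (296/2688) / (207/417) = 0.11012/0.49640 = 0.22183

0.22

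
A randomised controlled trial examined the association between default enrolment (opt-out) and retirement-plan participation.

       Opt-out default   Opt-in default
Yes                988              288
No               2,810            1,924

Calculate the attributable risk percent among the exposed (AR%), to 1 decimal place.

49.9

Reading the table with exposure as columns: a = 988 (Opt-out default, case), b = 2810 (Opt-out default, non-case), c = 288 (Opt-in default, case), d = 1924.
Risk in exposed = 988/3798 = 0.26014; risk in unexposed = 288/2212 = 0.13020.
RR = 0.26014/0.13020 = 1.99800
AR% = (RR − 1)/RR × 100 = (1.99800 − 1)/1.99800 × 100 = 49.9499%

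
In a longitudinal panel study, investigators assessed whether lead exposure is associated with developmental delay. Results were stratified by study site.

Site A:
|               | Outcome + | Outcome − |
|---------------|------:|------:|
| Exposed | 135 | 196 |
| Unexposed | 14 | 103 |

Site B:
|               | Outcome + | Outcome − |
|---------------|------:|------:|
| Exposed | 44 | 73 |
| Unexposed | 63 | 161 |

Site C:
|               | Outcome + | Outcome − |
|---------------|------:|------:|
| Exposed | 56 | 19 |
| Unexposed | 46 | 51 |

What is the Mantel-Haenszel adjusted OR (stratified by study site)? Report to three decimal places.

OR_MH = Σ(aᵢdᵢ/nᵢ) / Σ(bᵢcᵢ/nᵢ), where nᵢ is the stratum total.
Stratum 1 (Site A): n = 448; a·d/n = 135·103/448 = 31.0379; b·c/n = 196·14/448 = 6.1250
Stratum 2 (Site B): n = 341; a·d/n = 44·161/341 = 20.7742; b·c/n = 73·63/341 = 13.4868
Stratum 3 (Site C): n = 172; a·d/n = 56·51/172 = 16.6047; b·c/n = 19·46/172 = 5.0814
OR_MH = (31.0379 + 20.7742 + 16.6047) / (6.1250 + 13.4868 + 5.0814) = 68.4168 / 24.6932 = 2.77067

2.771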